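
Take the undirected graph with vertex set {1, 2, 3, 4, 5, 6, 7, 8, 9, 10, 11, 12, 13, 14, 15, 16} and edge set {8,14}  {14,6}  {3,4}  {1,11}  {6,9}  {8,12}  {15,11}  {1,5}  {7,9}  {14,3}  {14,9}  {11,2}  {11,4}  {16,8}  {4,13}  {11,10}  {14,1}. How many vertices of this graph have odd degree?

14

Degrees: 1:3, 2:1, 3:2, 4:3, 5:1, 6:2, 7:1, 8:3, 9:3, 10:1, 11:5, 12:1, 13:1, 14:5, 15:1, 16:1
Odd-degree vertices: 1, 2, 4, 5, 7, 8, 9, 10, 11, 12, 13, 14, 15, 16.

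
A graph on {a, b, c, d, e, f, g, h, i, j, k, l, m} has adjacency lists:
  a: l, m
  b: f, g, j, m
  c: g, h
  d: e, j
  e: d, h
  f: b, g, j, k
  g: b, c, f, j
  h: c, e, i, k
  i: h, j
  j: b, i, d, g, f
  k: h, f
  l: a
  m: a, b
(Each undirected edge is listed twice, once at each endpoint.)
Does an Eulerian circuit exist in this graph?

Degrees: a:2, b:4, c:2, d:2, e:2, f:4, g:4, h:4, i:2, j:5, k:2, l:1, m:2
j, l have odd degree; an Eulerian circuit needs every degree to be even, so none exists.

No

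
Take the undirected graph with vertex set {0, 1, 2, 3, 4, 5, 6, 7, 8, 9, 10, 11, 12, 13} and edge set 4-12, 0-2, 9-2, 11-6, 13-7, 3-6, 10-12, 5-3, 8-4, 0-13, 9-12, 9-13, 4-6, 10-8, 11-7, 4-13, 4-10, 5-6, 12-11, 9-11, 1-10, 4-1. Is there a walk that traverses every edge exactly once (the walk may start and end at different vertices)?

Degrees: 0:2, 1:2, 2:2, 3:2, 4:6, 5:2, 6:4, 7:2, 8:2, 9:4, 10:4, 11:4, 12:4, 13:4
Odd-degree vertices: none (0 total).
With 0 odd-degree vertices and all edges in one connected piece, an Eulerian trail exists.

Yes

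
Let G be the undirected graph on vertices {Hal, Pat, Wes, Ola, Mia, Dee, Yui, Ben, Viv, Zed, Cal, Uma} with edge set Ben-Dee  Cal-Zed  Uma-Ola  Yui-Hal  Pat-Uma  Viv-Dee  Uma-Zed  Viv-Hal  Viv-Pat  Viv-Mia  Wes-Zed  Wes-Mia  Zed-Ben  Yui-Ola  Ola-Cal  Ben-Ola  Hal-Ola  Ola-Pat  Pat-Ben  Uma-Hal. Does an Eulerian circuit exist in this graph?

Degrees: Hal:4, Pat:4, Wes:2, Ola:6, Mia:2, Dee:2, Yui:2, Ben:4, Viv:4, Zed:4, Cal:2, Uma:4
Every vertex has even degree and the edges form a single connected piece, so an Eulerian circuit exists.

Yes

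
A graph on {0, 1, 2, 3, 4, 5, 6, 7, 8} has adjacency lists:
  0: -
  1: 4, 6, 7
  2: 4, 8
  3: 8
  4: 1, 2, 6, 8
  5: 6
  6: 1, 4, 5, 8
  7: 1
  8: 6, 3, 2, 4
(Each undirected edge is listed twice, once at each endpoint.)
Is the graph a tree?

No

|V| = 9, |E| = 10.
It is not connected, so it is not a tree.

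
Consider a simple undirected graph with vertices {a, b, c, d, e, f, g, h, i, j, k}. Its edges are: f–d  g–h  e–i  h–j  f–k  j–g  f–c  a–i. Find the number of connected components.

4

Component: {b}
Component: {a, e, i}
Component: {g, h, j}
Component: {c, d, f, k}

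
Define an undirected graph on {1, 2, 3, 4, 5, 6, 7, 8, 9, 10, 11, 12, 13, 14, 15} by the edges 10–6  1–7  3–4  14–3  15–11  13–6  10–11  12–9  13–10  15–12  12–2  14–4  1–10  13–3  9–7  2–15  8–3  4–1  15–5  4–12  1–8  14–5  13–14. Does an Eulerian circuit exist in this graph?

Yes

Degrees: 1:4, 2:2, 3:4, 4:4, 5:2, 6:2, 7:2, 8:2, 9:2, 10:4, 11:2, 12:4, 13:4, 14:4, 15:4
Every vertex has even degree and the edges form a single connected piece, so an Eulerian circuit exists.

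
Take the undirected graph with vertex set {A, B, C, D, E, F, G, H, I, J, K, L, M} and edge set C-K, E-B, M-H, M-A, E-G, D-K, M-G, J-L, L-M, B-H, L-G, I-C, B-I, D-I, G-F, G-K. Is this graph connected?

A breadth-first search from A visits A, M, G, H, L, K, E, F, B, J, D, C, I — all 13 vertices — so the graph is connected.

Yes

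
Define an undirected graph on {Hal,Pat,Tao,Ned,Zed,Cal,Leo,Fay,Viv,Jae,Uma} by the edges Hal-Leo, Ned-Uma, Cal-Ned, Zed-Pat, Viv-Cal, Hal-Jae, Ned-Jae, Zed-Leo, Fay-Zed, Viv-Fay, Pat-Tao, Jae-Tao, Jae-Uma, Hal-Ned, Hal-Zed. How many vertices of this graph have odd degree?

0

Degrees: Hal:4, Pat:2, Tao:2, Ned:4, Zed:4, Cal:2, Leo:2, Fay:2, Viv:2, Jae:4, Uma:2
Odd-degree vertices: none.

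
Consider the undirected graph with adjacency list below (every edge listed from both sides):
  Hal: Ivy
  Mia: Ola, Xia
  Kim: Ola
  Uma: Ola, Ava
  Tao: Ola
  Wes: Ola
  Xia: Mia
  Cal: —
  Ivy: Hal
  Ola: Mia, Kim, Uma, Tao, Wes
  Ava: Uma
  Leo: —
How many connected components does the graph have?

Component: {Cal}
Component: {Leo}
Component: {Hal, Ivy}
Component: {Mia, Kim, Uma, Tao, Wes, Xia, Ola, Ava}

4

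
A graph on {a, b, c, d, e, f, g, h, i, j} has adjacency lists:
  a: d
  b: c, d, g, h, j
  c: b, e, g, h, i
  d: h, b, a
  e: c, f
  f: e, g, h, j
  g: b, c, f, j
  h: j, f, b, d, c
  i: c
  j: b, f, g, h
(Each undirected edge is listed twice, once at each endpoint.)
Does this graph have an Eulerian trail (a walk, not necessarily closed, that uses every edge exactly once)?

No

Degrees: a:1, b:5, c:5, d:3, e:2, f:4, g:4, h:5, i:1, j:4
Odd-degree vertices: a, b, c, d, h, i (6 total).
With 6 odd-degree vertices (more than two), no single trail can use every edge.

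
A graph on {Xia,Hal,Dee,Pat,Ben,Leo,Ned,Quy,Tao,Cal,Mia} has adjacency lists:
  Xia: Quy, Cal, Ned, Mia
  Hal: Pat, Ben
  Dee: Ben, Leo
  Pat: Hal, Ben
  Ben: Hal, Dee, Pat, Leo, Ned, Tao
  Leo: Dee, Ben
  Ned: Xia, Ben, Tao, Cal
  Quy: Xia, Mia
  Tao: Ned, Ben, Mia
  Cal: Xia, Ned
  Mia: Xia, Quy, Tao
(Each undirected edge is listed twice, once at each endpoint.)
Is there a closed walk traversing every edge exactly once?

No

Degrees: Xia:4, Hal:2, Dee:2, Pat:2, Ben:6, Leo:2, Ned:4, Quy:2, Tao:3, Cal:2, Mia:3
Tao, Mia have odd degree; an Eulerian circuit needs every degree to be even, so none exists.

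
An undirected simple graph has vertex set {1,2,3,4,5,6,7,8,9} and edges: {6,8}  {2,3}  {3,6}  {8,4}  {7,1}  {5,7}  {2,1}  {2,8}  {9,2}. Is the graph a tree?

The graph has 9 vertices and 9 edges.
A tree on 9 vertices has exactly 8 edges; this graph has 9, so it contains a cycle and is not a tree.

No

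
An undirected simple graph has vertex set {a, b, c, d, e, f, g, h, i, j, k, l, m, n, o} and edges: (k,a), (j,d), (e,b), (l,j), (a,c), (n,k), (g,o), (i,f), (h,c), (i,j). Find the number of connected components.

5

Component: {m}
Component: {b, e}
Component: {g, o}
Component: {a, c, h, k, n}
Component: {d, f, i, j, l}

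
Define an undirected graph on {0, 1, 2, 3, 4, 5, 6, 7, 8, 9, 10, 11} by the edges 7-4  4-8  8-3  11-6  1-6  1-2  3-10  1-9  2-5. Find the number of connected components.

3

Component: {0}
Component: {3, 4, 7, 8, 10}
Component: {1, 2, 5, 6, 9, 11}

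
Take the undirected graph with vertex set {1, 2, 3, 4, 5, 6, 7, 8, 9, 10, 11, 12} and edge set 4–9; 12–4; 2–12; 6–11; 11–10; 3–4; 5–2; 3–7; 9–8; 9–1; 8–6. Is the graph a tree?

The graph has 12 vertices and 11 edges.
Connected and |E| = |V| - 1, which characterizes a tree.

Yes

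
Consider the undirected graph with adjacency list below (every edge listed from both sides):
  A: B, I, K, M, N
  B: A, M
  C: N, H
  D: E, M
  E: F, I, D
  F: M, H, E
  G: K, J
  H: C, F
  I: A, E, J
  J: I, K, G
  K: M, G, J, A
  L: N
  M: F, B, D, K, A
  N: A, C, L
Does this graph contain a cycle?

|V| = 14, |E| = 20, number of components = 1.
One cycle is A-K-M-F-H-C-N-A.

Yes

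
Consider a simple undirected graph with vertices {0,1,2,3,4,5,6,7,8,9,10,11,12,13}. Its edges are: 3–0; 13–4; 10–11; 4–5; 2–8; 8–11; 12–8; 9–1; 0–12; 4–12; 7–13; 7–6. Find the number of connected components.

2

Component: {1, 9}
Component: {0, 2, 3, 4, 5, 6, 7, 8, 10, 11, 12, 13}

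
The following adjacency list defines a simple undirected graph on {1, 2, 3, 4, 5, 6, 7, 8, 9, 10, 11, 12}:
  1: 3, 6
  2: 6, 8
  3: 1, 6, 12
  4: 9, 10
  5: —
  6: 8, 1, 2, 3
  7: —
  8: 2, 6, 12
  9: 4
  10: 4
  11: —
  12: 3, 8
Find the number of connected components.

Component: {5}
Component: {7}
Component: {11}
Component: {4, 9, 10}
Component: {1, 2, 3, 6, 8, 12}

5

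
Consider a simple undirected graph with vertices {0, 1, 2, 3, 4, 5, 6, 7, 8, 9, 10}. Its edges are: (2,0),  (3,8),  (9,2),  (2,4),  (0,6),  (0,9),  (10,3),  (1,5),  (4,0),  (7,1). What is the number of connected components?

Component: {1, 5, 7}
Component: {3, 8, 10}
Component: {0, 2, 4, 6, 9}

3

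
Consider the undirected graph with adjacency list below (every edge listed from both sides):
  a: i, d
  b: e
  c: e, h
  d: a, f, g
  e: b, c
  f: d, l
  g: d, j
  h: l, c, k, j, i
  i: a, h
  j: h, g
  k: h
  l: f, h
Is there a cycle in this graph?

The graph has 12 vertices, 13 edges, and 1 connected component.
One cycle is a-i-h-j-g-d-a.

Yes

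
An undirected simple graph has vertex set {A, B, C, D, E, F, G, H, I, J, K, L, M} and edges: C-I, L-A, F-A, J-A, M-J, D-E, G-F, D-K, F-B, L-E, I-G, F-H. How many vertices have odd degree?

6

Degrees: A:3, B:1, C:1, D:2, E:2, F:4, G:2, H:1, I:2, J:2, K:1, L:2, M:1
Odd-degree vertices: A, B, C, H, K, M.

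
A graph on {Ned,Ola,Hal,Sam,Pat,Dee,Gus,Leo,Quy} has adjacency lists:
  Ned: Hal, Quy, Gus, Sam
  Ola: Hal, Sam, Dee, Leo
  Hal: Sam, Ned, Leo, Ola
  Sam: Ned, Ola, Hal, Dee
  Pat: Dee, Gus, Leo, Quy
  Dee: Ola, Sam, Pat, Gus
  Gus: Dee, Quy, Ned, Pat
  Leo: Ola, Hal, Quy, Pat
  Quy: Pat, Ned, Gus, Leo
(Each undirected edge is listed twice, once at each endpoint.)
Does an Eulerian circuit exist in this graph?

Degrees: Ned:4, Ola:4, Hal:4, Sam:4, Pat:4, Dee:4, Gus:4, Leo:4, Quy:4
All degrees are even and the non-isolated vertices are connected — an Eulerian circuit exists.

Yes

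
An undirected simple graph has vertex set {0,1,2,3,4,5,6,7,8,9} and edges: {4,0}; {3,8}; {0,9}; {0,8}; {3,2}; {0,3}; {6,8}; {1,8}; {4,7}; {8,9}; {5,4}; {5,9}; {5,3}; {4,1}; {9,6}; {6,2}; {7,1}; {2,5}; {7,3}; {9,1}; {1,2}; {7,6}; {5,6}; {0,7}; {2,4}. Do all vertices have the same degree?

Yes

Degrees: 0:5, 1:5, 2:5, 3:5, 4:5, 5:5, 6:5, 7:5, 8:5, 9:5
Every vertex has degree 5, so the graph is 5-regular.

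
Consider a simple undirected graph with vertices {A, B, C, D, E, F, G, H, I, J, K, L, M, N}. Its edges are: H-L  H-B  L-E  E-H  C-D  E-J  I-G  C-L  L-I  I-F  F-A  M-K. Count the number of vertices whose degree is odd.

Degrees: A:1, B:1, C:2, D:1, E:3, F:2, G:1, H:3, I:3, J:1, K:1, L:4, M:1, N:0
Odd-degree vertices: A, B, D, E, G, H, I, J, K, M.

10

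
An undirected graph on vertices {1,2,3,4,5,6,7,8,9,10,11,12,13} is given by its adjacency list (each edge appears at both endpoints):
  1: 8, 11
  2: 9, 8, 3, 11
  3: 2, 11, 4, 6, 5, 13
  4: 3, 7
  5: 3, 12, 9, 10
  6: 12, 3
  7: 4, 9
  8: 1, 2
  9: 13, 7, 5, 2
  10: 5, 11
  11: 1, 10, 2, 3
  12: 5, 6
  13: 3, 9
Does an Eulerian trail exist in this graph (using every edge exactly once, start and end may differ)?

Degrees: 1:2, 2:4, 3:6, 4:2, 5:4, 6:2, 7:2, 8:2, 9:4, 10:2, 11:4, 12:2, 13:2
Odd-degree vertices: none (0 total).
With 0 odd-degree vertices and all edges in one connected piece, an Eulerian trail exists.

Yes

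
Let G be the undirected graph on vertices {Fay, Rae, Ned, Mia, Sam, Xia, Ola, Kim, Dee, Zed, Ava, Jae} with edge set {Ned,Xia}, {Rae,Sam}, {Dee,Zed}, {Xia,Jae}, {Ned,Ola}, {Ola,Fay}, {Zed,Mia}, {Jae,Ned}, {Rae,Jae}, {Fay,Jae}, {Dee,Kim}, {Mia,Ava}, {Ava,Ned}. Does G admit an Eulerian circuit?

No

Degrees: Fay:2, Rae:2, Ned:4, Mia:2, Sam:1, Xia:2, Ola:2, Kim:1, Dee:2, Zed:2, Ava:2, Jae:4
Sam, Kim have odd degree; an Eulerian circuit needs every degree to be even, so none exists.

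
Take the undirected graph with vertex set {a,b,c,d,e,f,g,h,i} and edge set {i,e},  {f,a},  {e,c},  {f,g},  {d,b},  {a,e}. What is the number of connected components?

Component: {h}
Component: {b, d}
Component: {a, c, e, f, g, i}

3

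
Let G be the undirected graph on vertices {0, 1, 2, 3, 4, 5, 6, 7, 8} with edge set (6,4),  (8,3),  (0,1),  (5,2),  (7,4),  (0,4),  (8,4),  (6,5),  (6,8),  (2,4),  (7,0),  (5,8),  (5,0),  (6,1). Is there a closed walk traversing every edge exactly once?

Degrees: 0:4, 1:2, 2:2, 3:1, 4:5, 5:4, 6:4, 7:2, 8:4
Vertices with odd degree: 3, 4. An Eulerian circuit requires all degrees even.

No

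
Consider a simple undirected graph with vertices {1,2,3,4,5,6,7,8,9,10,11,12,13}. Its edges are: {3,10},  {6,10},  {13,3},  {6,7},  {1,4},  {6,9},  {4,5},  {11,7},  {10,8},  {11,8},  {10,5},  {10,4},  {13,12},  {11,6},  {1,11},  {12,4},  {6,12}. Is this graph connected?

No

Component: {2}
Component: {1, 3, 4, 5, 6, 7, 8, 9, 10, 11, 12, 13}
No edge joins these 2 groups, so the graph is disconnected.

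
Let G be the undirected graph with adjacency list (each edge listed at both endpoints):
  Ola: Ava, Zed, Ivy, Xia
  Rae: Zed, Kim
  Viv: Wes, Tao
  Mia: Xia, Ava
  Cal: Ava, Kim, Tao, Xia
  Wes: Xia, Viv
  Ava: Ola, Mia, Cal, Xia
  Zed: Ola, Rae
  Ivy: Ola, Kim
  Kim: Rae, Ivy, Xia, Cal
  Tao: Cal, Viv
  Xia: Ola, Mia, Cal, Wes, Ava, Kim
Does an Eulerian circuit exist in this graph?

Degrees: Ola:4, Rae:2, Viv:2, Mia:2, Cal:4, Wes:2, Ava:4, Zed:2, Ivy:2, Kim:4, Tao:2, Xia:6
Every vertex has even degree and the edges form a single connected piece, so an Eulerian circuit exists.

Yes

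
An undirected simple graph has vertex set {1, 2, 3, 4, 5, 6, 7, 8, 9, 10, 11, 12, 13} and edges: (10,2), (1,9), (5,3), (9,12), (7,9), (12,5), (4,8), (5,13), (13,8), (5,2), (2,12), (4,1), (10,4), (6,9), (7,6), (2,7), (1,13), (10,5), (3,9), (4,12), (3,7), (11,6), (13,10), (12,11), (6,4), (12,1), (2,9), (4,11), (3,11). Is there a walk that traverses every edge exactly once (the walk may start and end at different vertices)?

Degrees: 1:4, 2:5, 3:4, 4:6, 5:5, 6:4, 7:4, 8:2, 9:6, 10:4, 11:4, 12:6, 13:4
Odd-degree vertices: 2, 5 (2 total).
With 2 odd-degree vertices and all edges in one connected piece, an Eulerian trail exists (from 2 to 5).

Yes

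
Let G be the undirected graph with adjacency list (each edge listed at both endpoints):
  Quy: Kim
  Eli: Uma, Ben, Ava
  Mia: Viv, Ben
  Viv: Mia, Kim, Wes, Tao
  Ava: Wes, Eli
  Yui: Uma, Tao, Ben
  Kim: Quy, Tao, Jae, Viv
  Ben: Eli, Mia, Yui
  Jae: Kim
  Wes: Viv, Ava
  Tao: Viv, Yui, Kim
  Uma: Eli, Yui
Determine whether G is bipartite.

No

The cycle Kim-Tao-Viv-Kim has length 3, which is odd, so the graph is not bipartite.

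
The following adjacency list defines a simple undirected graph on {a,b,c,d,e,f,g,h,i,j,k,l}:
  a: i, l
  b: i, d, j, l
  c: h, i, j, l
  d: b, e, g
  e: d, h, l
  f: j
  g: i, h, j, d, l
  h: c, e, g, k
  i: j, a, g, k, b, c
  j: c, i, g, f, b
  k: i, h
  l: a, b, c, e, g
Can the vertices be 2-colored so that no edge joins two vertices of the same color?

No

j-i-g-j is an odd cycle (length 3), and a bipartite graph can contain only even cycles.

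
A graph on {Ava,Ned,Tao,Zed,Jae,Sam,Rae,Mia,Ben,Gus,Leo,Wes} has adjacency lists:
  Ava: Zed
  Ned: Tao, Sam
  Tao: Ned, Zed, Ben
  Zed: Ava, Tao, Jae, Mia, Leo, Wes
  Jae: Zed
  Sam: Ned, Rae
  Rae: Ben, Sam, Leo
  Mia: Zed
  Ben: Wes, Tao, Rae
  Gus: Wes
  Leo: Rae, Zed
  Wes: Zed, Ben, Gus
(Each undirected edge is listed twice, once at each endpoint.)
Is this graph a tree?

No

|V| = 12, |E| = 14.
A tree on 12 vertices has exactly 11 edges; this graph has 14, so it contains a cycle and is not a tree.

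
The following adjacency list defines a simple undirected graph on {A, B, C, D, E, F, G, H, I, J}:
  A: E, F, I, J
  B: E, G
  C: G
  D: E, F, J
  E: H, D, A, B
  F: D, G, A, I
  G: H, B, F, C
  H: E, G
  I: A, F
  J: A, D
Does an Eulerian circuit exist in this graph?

No

Degrees: A:4, B:2, C:1, D:3, E:4, F:4, G:4, H:2, I:2, J:2
C, D have odd degree; an Eulerian circuit needs every degree to be even, so none exists.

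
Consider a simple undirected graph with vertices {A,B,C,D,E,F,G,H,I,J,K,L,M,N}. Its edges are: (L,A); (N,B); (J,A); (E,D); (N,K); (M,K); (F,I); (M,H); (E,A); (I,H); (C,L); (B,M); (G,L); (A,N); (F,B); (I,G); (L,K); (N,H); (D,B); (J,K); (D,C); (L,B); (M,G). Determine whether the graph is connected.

Starting from A and exploring outward reaches every vertex (A, L, J, N, E, B, C, K, G, H, D, M, F, I); the graph is connected.

Yes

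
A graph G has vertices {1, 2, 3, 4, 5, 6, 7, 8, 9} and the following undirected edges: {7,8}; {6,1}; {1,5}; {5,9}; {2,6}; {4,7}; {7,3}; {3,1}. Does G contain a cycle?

No

The graph has 9 vertices, 8 edges, and 1 connected component.
Since 8 = 9 - 1, the graph is a forest and contains no cycle.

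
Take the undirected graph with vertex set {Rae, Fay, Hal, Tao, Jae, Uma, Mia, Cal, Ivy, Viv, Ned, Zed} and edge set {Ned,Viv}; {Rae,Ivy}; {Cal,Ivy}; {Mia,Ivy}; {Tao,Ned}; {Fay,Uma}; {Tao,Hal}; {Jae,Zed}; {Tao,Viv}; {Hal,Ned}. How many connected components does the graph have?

4

Component: {Fay, Uma}
Component: {Jae, Zed}
Component: {Rae, Mia, Cal, Ivy}
Component: {Hal, Tao, Viv, Ned}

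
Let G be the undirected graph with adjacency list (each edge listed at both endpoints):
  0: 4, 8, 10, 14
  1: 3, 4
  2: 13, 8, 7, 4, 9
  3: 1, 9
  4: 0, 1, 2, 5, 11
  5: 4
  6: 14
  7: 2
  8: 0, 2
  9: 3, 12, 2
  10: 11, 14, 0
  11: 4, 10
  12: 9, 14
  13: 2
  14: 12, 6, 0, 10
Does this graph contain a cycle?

The graph has 15 vertices, 19 edges, and 1 connected component.
One cycle is 0-4-2-8-0.

Yes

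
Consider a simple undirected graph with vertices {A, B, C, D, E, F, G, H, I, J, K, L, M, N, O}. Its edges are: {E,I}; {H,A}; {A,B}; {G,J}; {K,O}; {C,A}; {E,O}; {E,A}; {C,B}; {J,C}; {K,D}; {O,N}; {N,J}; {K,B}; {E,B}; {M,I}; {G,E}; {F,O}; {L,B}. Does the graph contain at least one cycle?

Yes

The graph has 15 vertices, 19 edges, and 1 connected component.
Since 19 > 15 - 1, a cycle must exist; for instance B-E-O-N-J-C-B.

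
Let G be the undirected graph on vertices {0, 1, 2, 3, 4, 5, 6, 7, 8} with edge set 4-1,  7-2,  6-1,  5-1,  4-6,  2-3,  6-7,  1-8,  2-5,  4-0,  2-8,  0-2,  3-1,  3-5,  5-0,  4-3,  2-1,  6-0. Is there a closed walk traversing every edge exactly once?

Degrees: 0:4, 1:6, 2:6, 3:4, 4:4, 5:4, 6:4, 7:2, 8:2
All degrees are even and the non-isolated vertices are connected — an Eulerian circuit exists.

Yes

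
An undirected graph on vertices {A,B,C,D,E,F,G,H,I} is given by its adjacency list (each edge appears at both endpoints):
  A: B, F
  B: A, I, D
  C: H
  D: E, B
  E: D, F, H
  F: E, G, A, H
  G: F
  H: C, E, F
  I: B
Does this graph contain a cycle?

The graph has 9 vertices, 10 edges, and 1 connected component.
Since 10 > 9 - 1, a cycle must exist; for instance A-B-D-E-H-F-A.

Yes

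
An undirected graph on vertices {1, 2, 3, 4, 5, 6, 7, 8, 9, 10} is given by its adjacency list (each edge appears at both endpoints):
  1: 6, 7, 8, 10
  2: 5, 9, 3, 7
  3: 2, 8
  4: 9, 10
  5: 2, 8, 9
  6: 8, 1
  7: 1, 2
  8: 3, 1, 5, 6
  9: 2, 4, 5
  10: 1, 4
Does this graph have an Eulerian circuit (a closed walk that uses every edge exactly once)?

Degrees: 1:4, 2:4, 3:2, 4:2, 5:3, 6:2, 7:2, 8:4, 9:3, 10:2
Vertices with odd degree: 5, 9. An Eulerian circuit requires all degrees even.

No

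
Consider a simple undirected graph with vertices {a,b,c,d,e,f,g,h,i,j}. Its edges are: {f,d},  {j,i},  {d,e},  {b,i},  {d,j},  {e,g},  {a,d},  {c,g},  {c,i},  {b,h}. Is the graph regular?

Degrees: a:1, b:2, c:2, d:4, e:2, f:1, g:2, h:1, i:3, j:2
Degrees are not all equal (e.g. deg(a)=1 but deg(d)=4); not regular.

No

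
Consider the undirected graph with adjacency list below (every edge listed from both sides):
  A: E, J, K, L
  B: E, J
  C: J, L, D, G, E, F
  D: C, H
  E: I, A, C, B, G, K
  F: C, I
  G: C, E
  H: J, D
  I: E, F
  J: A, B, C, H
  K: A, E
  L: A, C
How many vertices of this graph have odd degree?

Degrees: A:4, B:2, C:6, D:2, E:6, F:2, G:2, H:2, I:2, J:4, K:2, L:2
Odd-degree vertices: none.

0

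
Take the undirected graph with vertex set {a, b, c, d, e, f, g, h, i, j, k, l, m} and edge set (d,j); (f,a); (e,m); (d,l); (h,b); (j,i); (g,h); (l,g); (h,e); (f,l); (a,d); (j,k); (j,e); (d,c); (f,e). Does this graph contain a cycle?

Yes

|V| = 13, |E| = 15, number of components = 1.
Since 15 > 13 - 1, a cycle must exist; for instance d-l-f-e-j-d.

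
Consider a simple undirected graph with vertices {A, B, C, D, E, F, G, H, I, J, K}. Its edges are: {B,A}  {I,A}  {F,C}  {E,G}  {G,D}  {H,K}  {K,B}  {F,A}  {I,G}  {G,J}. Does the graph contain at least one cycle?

No

The graph has 11 vertices, 10 edges, and 1 connected component.
A forest on 11 vertices with 1 component has exactly 10 edges, which matches — so no cycle.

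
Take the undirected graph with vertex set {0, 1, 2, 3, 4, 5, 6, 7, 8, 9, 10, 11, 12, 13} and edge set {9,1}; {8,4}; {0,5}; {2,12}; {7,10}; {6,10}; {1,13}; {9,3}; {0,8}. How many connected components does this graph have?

Component: {11}
Component: {2, 12}
Component: {6, 7, 10}
Component: {0, 4, 5, 8}
Component: {1, 3, 9, 13}

5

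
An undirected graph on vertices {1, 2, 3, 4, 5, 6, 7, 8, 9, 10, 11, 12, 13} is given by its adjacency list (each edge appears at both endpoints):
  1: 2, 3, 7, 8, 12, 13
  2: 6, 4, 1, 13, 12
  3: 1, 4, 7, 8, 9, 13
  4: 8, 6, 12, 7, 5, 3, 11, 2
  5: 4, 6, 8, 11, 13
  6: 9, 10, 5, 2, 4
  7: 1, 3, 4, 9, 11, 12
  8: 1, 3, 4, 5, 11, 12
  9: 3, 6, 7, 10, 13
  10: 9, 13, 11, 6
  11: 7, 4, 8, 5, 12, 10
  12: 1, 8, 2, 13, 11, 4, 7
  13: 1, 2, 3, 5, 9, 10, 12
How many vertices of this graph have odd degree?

6

Degrees: 1:6, 2:5, 3:6, 4:8, 5:5, 6:5, 7:6, 8:6, 9:5, 10:4, 11:6, 12:7, 13:7
Odd-degree vertices: 2, 5, 6, 9, 12, 13.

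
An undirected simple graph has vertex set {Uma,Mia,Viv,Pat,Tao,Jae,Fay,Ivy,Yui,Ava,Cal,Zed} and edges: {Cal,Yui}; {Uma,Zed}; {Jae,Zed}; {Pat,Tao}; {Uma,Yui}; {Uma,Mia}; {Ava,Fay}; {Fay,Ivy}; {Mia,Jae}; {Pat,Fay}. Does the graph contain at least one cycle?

Yes

The graph has 12 vertices, 10 edges, and 3 connected components.
One cycle is Uma-Mia-Jae-Zed-Uma.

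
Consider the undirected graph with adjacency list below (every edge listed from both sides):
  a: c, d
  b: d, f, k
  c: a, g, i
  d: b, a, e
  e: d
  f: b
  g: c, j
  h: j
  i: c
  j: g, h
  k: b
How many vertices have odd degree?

8

Degrees: a:2, b:3, c:3, d:3, e:1, f:1, g:2, h:1, i:1, j:2, k:1
Odd-degree vertices: b, c, d, e, f, h, i, k.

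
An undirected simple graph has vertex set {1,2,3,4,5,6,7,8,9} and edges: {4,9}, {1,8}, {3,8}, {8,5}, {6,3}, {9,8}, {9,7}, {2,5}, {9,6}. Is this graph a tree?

|V| = 9, |E| = 9.
Connected but with 9 > 8 edges, so it has a cycle and is not a tree.

No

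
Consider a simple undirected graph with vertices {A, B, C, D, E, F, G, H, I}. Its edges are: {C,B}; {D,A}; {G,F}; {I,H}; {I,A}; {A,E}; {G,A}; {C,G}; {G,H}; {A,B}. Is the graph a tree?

|V| = 9, |E| = 10.
A tree on 9 vertices has exactly 8 edges; this graph has 10, so it contains a cycle and is not a tree.

No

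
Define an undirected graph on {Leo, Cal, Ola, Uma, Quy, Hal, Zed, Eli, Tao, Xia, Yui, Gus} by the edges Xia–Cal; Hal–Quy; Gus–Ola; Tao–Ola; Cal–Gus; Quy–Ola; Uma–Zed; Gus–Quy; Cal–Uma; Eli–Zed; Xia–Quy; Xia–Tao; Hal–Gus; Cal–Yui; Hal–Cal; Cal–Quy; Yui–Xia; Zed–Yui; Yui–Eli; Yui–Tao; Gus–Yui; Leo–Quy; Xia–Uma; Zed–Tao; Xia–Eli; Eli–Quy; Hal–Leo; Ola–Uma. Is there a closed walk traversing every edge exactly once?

Degrees: Leo:2, Cal:6, Ola:4, Uma:4, Quy:7, Hal:4, Zed:4, Eli:4, Tao:4, Xia:6, Yui:6, Gus:5
Vertices with odd degree: Quy, Gus. An Eulerian circuit requires all degrees even.

No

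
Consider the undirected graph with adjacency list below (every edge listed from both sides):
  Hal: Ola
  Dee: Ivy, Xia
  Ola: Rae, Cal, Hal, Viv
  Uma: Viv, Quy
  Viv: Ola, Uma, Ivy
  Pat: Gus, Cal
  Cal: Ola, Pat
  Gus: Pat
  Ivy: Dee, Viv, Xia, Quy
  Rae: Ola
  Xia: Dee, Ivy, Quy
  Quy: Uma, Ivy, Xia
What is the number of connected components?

Component: {Hal, Dee, Ola, Uma, Viv, Pat, Cal, Gus, Ivy, Rae, Xia, Quy}

1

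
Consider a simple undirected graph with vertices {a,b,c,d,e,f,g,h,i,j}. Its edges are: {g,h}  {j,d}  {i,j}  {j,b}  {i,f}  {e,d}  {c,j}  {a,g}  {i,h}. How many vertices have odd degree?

6

Degrees: a:1, b:1, c:1, d:2, e:1, f:1, g:2, h:2, i:3, j:4
Odd-degree vertices: a, b, c, e, f, i.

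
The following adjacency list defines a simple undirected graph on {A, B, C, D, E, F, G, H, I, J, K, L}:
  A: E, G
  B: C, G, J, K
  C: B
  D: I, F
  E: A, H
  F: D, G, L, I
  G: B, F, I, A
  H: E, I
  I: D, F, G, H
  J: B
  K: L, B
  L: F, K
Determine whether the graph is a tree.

No

The graph has 12 vertices and 15 edges.
Connected but with 15 > 11 edges, so it has a cycle and is not a tree.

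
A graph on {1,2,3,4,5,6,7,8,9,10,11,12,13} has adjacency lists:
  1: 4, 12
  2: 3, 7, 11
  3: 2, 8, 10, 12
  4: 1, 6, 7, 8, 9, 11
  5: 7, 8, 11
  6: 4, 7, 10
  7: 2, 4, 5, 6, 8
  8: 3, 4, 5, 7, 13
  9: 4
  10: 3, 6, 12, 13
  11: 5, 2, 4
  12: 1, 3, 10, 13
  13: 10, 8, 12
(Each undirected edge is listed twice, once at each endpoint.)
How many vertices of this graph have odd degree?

8

Degrees: 1:2, 2:3, 3:4, 4:6, 5:3, 6:3, 7:5, 8:5, 9:1, 10:4, 11:3, 12:4, 13:3
Odd-degree vertices: 2, 5, 6, 7, 8, 9, 11, 13.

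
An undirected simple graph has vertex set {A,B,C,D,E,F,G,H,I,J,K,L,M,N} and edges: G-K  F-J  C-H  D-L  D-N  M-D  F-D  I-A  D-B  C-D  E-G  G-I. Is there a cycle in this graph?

|V| = 14, |E| = 12, number of components = 2.
A forest on 14 vertices with 2 components has exactly 12 edges, which matches — so no cycle.

No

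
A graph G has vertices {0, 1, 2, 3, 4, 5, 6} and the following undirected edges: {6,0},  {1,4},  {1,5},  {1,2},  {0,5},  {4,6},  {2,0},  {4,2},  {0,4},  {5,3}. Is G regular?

No

Degrees: 0:4, 1:3, 2:3, 3:1, 4:4, 5:3, 6:2
Degrees are not all equal (e.g. deg(3)=1 but deg(0)=4); not regular.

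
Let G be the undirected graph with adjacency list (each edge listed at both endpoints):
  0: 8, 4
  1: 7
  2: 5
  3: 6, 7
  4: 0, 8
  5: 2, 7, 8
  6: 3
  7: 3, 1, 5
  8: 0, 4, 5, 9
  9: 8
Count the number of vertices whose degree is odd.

Degrees: 0:2, 1:1, 2:1, 3:2, 4:2, 5:3, 6:1, 7:3, 8:4, 9:1
Odd-degree vertices: 1, 2, 5, 6, 7, 9.

6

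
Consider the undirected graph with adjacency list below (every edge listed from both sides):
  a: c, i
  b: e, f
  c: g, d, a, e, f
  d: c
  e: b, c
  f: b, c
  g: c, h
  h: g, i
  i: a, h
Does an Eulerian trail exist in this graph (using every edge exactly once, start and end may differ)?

Yes

Degrees: a:2, b:2, c:5, d:1, e:2, f:2, g:2, h:2, i:2
Odd-degree vertices: c, d (2 total).
With 2 odd-degree vertices and all edges in one connected piece, an Eulerian trail exists (from c to d).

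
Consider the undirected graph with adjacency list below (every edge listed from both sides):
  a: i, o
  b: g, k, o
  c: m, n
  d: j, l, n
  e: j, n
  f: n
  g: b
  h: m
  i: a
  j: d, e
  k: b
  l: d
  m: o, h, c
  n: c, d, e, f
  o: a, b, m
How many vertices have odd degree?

10

Degrees: a:2, b:3, c:2, d:3, e:2, f:1, g:1, h:1, i:1, j:2, k:1, l:1, m:3, n:4, o:3
Odd-degree vertices: b, d, f, g, h, i, k, l, m, o.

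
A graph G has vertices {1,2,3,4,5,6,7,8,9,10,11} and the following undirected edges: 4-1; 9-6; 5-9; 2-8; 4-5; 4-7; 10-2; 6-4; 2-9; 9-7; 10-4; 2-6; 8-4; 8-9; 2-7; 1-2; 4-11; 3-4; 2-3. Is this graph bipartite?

No

2-9-7-2 is an odd cycle (length 3), and a bipartite graph can contain only even cycles.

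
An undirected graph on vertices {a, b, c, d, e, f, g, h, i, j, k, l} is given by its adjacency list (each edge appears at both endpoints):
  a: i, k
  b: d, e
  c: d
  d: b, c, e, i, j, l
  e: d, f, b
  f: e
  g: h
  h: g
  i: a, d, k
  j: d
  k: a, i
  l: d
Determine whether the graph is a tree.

The graph has 12 vertices and 12 edges.
It is not connected, so it is not a tree.

No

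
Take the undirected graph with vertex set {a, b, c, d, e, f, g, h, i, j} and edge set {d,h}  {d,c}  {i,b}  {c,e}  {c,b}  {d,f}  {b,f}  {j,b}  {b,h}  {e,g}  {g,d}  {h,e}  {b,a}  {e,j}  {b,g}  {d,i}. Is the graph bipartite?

Color {b, d, e} black and {a, c, f, g, h, i, j} white. No edge joins two same-colored vertices, so the graph is bipartite.

Yes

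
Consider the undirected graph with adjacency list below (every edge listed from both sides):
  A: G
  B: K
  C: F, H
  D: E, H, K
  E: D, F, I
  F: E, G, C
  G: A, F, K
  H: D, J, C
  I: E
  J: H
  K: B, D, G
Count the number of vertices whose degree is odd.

10

Degrees: A:1, B:1, C:2, D:3, E:3, F:3, G:3, H:3, I:1, J:1, K:3
Odd-degree vertices: A, B, D, E, F, G, H, I, J, K.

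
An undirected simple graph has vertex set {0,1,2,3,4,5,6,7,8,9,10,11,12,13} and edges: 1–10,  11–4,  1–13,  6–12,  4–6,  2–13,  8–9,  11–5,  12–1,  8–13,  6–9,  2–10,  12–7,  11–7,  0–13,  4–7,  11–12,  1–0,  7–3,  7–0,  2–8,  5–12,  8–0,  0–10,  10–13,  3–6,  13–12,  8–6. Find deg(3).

2

Neighbors of 3: 6, 7.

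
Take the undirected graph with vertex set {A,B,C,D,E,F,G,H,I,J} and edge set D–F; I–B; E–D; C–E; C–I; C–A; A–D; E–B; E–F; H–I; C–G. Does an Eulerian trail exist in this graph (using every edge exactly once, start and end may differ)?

Degrees: A:2, B:2, C:4, D:3, E:4, F:2, G:1, H:1, I:3, J:0
Odd-degree vertices: D, G, H, I (4 total).
With 4 odd-degree vertices (more than two), no single trail can use every edge.

No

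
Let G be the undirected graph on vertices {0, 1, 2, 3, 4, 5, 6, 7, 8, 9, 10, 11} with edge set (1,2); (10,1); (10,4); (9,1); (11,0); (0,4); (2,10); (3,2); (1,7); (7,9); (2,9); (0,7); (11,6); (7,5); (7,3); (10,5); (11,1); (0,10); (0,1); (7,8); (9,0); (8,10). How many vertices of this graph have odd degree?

2

Degrees: 0:6, 1:6, 2:4, 3:2, 4:2, 5:2, 6:1, 7:6, 8:2, 9:4, 10:6, 11:3
Odd-degree vertices: 6, 11.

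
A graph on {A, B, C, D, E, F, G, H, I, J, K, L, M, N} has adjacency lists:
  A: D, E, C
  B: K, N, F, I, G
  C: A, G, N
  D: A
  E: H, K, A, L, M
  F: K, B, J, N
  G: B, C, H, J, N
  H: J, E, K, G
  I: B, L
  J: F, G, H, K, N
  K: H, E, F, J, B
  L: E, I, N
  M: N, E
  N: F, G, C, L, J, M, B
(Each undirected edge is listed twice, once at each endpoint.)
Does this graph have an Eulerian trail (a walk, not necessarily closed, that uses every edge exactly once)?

No

Degrees: A:3, B:5, C:3, D:1, E:5, F:4, G:5, H:4, I:2, J:5, K:5, L:3, M:2, N:7
Odd-degree vertices: A, B, C, D, E, G, J, K, L, N (10 total).
With 10 odd-degree vertices (more than two), no single trail can use every edge.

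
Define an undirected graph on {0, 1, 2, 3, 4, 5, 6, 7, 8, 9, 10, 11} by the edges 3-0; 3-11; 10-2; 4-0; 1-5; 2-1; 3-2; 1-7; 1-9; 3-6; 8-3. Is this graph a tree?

|V| = 12, |E| = 11.
Connected and |E| = |V| - 1, which characterizes a tree.

Yes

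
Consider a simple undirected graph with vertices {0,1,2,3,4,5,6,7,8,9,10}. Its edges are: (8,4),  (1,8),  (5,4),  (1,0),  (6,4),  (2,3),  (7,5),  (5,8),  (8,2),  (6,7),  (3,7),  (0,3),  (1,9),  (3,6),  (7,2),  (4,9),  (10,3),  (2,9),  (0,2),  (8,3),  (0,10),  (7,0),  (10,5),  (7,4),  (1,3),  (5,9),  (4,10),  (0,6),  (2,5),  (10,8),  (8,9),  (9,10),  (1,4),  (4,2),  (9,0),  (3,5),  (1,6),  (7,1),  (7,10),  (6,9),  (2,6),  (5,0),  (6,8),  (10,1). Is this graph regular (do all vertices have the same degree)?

Degrees: 0:8, 1:8, 2:8, 3:8, 4:8, 5:8, 6:8, 7:8, 8:8, 9:8, 10:8
Every vertex has degree 8, so the graph is 8-regular.

Yes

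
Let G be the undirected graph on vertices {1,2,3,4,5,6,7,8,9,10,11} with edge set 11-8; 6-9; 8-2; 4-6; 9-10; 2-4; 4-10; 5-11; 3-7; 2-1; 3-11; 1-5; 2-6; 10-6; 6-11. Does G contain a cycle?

|V| = 11, |E| = 15, number of components = 1.
One cycle is 6-4-10-6.

Yes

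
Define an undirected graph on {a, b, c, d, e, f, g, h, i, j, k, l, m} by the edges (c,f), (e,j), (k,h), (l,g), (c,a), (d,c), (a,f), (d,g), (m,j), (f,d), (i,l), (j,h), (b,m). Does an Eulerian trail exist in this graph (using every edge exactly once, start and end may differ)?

No

Degrees: a:2, b:1, c:3, d:3, e:1, f:3, g:2, h:2, i:1, j:3, k:1, l:2, m:2
Odd-degree vertices: b, c, d, e, f, i, j, k (8 total).
An Eulerian trail requires 0 or 2 odd-degree vertices; here there are 8.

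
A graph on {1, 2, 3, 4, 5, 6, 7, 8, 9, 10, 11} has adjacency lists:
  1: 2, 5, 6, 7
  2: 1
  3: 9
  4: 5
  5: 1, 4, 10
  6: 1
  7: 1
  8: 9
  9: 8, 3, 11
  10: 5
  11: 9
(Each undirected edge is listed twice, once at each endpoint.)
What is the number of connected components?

Component: {3, 8, 9, 11}
Component: {1, 2, 4, 5, 6, 7, 10}

2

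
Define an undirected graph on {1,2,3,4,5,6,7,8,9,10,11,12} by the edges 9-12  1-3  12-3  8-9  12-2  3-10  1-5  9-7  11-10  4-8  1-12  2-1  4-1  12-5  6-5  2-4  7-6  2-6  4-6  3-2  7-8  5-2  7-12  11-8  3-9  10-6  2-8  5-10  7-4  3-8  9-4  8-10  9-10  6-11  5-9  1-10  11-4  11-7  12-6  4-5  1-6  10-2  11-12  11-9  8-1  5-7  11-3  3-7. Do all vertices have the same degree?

Degrees: 1:8, 2:8, 3:8, 4:8, 5:8, 6:8, 7:8, 8:8, 9:8, 10:8, 11:8, 12:8
Every vertex has degree 8, so the graph is 8-regular.

Yes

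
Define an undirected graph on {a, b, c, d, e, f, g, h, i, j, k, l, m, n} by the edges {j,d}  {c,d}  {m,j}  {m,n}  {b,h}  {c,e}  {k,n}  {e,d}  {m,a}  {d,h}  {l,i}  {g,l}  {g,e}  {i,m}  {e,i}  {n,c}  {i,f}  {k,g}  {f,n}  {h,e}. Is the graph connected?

Yes

A breadth-first search from a visits a, m, i, n, j, e, l, f, k, c, d, g, h, b — all 14 vertices — so the graph is connected.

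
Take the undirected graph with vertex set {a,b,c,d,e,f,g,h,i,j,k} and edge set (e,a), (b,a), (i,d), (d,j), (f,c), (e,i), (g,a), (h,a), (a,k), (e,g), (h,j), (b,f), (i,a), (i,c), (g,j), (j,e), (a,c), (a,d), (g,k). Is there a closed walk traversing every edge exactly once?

No

Degrees: a:8, b:2, c:3, d:3, e:4, f:2, g:4, h:2, i:4, j:4, k:2
c, d have odd degree; an Eulerian circuit needs every degree to be even, so none exists.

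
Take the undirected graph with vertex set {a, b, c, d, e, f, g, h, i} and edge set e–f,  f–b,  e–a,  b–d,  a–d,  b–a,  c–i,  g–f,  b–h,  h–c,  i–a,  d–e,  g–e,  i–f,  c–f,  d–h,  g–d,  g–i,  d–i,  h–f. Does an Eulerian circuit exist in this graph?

No

Degrees: a:4, b:4, c:3, d:6, e:4, f:6, g:4, h:4, i:5
Vertices with odd degree: c, i. An Eulerian circuit requires all degrees even.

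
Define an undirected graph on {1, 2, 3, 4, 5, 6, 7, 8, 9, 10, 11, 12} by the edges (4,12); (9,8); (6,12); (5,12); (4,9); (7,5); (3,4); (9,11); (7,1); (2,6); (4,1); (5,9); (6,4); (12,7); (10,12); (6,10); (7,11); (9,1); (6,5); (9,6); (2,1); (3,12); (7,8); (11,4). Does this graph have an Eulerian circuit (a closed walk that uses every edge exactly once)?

Degrees: 1:4, 2:2, 3:2, 4:6, 5:4, 6:6, 7:5, 8:2, 9:6, 10:2, 11:3, 12:6
Vertices with odd degree: 7, 11. An Eulerian circuit requires all degrees even.

No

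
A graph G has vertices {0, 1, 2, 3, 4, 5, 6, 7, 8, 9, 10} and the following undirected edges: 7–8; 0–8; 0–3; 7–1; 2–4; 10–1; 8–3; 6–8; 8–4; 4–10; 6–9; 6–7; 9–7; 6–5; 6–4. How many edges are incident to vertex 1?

2

Neighbors of 1: 7, 10.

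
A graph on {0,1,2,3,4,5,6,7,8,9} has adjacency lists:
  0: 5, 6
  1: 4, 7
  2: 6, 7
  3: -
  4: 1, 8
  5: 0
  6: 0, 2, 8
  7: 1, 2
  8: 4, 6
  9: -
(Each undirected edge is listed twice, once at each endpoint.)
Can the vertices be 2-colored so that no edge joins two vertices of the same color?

Partition the vertices as {3, 4, 5, 6, 7, 9} vs {0, 1, 2, 8}. Each listed edge has one endpoint in each part, so the graph is bipartite.

Yes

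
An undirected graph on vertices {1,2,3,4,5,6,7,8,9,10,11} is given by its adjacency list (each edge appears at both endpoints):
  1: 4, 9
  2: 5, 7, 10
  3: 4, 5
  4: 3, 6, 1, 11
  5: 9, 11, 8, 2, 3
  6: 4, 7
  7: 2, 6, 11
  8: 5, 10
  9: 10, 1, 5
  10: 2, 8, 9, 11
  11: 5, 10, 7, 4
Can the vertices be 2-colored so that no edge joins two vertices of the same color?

No

5-9-1-4-11-5 is an odd cycle (length 5), and a bipartite graph can contain only even cycles.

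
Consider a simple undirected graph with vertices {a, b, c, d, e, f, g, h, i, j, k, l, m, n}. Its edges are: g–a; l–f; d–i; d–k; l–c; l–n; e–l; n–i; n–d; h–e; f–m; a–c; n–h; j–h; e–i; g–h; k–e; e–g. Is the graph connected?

No

Component: {b}
Component: {a, c, d, e, f, g, h, i, j, k, l, m, n}
No edge joins these 2 groups, so the graph is disconnected.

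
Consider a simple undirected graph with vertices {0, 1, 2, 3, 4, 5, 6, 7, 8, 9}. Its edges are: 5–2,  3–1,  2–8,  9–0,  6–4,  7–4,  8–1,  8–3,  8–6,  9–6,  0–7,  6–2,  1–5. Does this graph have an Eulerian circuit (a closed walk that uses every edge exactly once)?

Degrees: 0:2, 1:3, 2:3, 3:2, 4:2, 5:2, 6:4, 7:2, 8:4, 9:2
1, 2 have odd degree; an Eulerian circuit needs every degree to be even, so none exists.

No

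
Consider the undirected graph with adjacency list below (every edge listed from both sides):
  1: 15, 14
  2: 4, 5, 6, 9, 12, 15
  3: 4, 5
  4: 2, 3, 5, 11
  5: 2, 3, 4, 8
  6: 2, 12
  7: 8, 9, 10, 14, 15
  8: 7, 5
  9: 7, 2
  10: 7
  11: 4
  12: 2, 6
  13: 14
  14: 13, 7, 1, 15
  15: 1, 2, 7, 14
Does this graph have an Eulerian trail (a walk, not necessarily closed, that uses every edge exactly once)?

Degrees: 1:2, 2:6, 3:2, 4:4, 5:4, 6:2, 7:5, 8:2, 9:2, 10:1, 11:1, 12:2, 13:1, 14:4, 15:4
Odd-degree vertices: 7, 10, 11, 13 (4 total).
An Eulerian trail requires 0 or 2 odd-degree vertices; here there are 4.

No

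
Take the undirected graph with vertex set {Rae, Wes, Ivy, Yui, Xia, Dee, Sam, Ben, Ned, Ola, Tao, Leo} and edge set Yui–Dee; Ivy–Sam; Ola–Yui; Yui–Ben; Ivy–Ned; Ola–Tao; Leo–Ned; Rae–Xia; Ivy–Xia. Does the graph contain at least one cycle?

No

|V| = 12, |E| = 9, number of components = 3.
Since 9 = 12 - 3, the graph is a forest and contains no cycle.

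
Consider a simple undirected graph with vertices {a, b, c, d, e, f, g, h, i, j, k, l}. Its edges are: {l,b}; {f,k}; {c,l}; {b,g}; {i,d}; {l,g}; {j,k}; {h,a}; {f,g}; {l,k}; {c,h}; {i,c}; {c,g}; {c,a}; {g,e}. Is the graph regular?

No

Degrees: a:2, b:2, c:5, d:1, e:1, f:2, g:5, h:2, i:2, j:1, k:3, l:4
Vertex d has degree 1 while c has degree 5, so the graph is not regular.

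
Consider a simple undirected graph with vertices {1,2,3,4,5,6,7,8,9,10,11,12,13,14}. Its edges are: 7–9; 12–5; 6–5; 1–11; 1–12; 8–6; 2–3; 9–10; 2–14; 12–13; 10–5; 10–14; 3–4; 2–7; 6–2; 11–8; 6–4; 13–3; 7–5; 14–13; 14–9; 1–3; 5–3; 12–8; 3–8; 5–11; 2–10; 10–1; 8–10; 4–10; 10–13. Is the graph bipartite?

No

2-10-14-2 is an odd cycle (length 3), and a bipartite graph can contain only even cycles.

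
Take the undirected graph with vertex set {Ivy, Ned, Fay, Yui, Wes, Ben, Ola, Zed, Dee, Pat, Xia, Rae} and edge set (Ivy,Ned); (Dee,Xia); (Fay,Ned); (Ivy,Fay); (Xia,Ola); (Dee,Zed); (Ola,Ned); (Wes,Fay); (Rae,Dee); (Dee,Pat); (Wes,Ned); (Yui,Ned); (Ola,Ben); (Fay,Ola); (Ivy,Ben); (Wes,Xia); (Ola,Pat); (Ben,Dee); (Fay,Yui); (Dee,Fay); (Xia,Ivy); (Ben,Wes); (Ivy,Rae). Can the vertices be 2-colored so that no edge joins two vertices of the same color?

Ned-Fay-Ivy-Ned is an odd cycle (length 3), and a bipartite graph can contain only even cycles.

No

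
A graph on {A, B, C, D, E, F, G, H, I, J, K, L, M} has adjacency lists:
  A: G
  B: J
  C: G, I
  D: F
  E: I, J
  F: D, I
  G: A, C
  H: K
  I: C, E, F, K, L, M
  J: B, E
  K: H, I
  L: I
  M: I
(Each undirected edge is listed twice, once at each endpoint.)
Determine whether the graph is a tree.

Yes

|V| = 13, |E| = 12.
Connected and |E| = |V| - 1, which characterizes a tree.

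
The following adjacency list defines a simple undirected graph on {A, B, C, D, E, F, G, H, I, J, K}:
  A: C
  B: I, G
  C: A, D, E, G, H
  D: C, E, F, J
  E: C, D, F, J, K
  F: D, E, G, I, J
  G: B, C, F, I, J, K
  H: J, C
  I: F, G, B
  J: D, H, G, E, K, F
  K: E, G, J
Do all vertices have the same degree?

No

Degrees: A:1, B:2, C:5, D:4, E:5, F:5, G:6, H:2, I:3, J:6, K:3
Degrees are not all equal (e.g. deg(A)=1 but deg(G)=6); not regular.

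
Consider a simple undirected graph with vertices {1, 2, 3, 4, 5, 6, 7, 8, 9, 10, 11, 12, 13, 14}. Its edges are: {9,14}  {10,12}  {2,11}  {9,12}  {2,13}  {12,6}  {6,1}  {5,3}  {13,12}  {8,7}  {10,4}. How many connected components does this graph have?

Component: {3, 5}
Component: {7, 8}
Component: {1, 2, 4, 6, 9, 10, 11, 12, 13, 14}

3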